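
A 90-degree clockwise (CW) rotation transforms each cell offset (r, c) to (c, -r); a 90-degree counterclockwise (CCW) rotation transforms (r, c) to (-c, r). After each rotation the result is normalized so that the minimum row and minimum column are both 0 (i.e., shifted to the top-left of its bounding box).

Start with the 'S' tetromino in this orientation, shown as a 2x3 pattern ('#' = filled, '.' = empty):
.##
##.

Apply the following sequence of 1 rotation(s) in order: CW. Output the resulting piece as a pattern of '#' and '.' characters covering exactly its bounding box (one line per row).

Start:
.##
##.
After rotation 1 (CW):
#.
##
.#

Answer: #.
##
.#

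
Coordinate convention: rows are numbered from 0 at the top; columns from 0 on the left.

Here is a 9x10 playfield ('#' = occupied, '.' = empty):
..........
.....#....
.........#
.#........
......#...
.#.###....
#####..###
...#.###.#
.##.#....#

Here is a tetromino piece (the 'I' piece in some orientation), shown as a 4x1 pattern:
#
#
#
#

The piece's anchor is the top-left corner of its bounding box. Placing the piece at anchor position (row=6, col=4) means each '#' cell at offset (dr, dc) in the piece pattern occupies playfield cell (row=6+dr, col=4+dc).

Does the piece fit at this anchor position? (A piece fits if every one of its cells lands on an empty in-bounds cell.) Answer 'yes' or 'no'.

Answer: no

Derivation:
Check each piece cell at anchor (6, 4):
  offset (0,0) -> (6,4): occupied ('#') -> FAIL
  offset (1,0) -> (7,4): empty -> OK
  offset (2,0) -> (8,4): occupied ('#') -> FAIL
  offset (3,0) -> (9,4): out of bounds -> FAIL
All cells valid: no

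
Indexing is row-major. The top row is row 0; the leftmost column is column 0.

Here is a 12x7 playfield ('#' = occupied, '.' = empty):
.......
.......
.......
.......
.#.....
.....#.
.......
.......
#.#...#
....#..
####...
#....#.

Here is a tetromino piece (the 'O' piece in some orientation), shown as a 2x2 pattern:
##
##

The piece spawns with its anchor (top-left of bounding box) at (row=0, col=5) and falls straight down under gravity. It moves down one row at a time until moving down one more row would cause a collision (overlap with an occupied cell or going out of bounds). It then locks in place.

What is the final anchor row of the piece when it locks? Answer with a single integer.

Answer: 3

Derivation:
Spawn at (row=0, col=5). Try each row:
  row 0: fits
  row 1: fits
  row 2: fits
  row 3: fits
  row 4: blocked -> lock at row 3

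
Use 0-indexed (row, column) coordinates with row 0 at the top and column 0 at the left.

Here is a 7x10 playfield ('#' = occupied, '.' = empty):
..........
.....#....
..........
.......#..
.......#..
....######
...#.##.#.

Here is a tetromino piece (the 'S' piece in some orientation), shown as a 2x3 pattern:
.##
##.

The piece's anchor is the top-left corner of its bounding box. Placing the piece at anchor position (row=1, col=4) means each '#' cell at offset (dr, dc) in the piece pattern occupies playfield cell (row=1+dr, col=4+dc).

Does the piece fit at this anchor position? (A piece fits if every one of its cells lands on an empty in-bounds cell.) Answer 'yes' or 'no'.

Check each piece cell at anchor (1, 4):
  offset (0,1) -> (1,5): occupied ('#') -> FAIL
  offset (0,2) -> (1,6): empty -> OK
  offset (1,0) -> (2,4): empty -> OK
  offset (1,1) -> (2,5): empty -> OK
All cells valid: no

Answer: no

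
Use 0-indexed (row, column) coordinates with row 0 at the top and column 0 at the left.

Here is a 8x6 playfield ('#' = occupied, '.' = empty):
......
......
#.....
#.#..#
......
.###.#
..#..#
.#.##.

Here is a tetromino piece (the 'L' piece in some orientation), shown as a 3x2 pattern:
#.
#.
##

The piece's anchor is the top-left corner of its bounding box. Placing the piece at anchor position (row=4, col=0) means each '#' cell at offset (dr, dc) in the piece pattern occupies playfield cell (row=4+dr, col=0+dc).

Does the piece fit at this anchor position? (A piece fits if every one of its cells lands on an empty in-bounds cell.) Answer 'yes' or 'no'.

Check each piece cell at anchor (4, 0):
  offset (0,0) -> (4,0): empty -> OK
  offset (1,0) -> (5,0): empty -> OK
  offset (2,0) -> (6,0): empty -> OK
  offset (2,1) -> (6,1): empty -> OK
All cells valid: yes

Answer: yes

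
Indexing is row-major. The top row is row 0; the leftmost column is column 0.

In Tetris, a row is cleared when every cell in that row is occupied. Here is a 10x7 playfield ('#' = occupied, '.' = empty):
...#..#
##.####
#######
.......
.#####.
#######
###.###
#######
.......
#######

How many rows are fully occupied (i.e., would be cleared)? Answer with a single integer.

Answer: 4

Derivation:
Check each row:
  row 0: 5 empty cells -> not full
  row 1: 1 empty cell -> not full
  row 2: 0 empty cells -> FULL (clear)
  row 3: 7 empty cells -> not full
  row 4: 2 empty cells -> not full
  row 5: 0 empty cells -> FULL (clear)
  row 6: 1 empty cell -> not full
  row 7: 0 empty cells -> FULL (clear)
  row 8: 7 empty cells -> not full
  row 9: 0 empty cells -> FULL (clear)
Total rows cleared: 4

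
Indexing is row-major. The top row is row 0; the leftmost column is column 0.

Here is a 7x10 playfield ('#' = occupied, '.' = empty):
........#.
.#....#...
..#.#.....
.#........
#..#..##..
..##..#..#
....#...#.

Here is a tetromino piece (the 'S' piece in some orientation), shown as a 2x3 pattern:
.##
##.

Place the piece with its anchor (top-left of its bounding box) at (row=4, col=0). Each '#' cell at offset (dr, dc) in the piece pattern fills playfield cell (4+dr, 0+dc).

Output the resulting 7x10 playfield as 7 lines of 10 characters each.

Fill (4+0,0+1) = (4,1)
Fill (4+0,0+2) = (4,2)
Fill (4+1,0+0) = (5,0)
Fill (4+1,0+1) = (5,1)

Answer: ........#.
.#....#...
..#.#.....
.#........
####..##..
####..#..#
....#...#.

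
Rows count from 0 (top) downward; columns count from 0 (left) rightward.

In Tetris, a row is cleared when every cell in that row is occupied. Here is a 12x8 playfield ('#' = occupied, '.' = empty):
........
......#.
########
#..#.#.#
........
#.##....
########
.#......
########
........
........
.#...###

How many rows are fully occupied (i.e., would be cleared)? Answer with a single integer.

Check each row:
  row 0: 8 empty cells -> not full
  row 1: 7 empty cells -> not full
  row 2: 0 empty cells -> FULL (clear)
  row 3: 4 empty cells -> not full
  row 4: 8 empty cells -> not full
  row 5: 5 empty cells -> not full
  row 6: 0 empty cells -> FULL (clear)
  row 7: 7 empty cells -> not full
  row 8: 0 empty cells -> FULL (clear)
  row 9: 8 empty cells -> not full
  row 10: 8 empty cells -> not full
  row 11: 4 empty cells -> not full
Total rows cleared: 3

Answer: 3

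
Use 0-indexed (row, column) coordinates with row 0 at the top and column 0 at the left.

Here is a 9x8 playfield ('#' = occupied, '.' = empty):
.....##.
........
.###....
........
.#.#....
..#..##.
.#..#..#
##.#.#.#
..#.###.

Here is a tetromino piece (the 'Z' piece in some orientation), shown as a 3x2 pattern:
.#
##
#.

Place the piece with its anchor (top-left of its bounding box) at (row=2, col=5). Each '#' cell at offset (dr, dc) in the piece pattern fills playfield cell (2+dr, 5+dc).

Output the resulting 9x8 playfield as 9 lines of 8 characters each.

Answer: .....##.
........
.###..#.
.....##.
.#.#.#..
..#..##.
.#..#..#
##.#.#.#
..#.###.

Derivation:
Fill (2+0,5+1) = (2,6)
Fill (2+1,5+0) = (3,5)
Fill (2+1,5+1) = (3,6)
Fill (2+2,5+0) = (4,5)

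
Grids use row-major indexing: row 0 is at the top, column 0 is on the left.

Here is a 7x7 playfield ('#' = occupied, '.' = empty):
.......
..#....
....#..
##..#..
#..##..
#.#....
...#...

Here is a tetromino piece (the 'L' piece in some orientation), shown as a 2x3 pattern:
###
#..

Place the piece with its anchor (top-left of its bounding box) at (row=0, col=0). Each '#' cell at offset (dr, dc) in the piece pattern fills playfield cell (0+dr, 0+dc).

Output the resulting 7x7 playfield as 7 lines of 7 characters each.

Fill (0+0,0+0) = (0,0)
Fill (0+0,0+1) = (0,1)
Fill (0+0,0+2) = (0,2)
Fill (0+1,0+0) = (1,0)

Answer: ###....
#.#....
....#..
##..#..
#..##..
#.#....
...#...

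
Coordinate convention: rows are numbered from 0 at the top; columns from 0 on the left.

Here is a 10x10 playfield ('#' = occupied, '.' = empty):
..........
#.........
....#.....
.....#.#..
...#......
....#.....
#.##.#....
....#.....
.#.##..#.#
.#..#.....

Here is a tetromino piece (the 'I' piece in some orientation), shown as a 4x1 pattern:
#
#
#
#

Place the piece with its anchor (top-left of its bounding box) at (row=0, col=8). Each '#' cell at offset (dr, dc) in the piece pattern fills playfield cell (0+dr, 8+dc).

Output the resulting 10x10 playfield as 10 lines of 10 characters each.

Fill (0+0,8+0) = (0,8)
Fill (0+1,8+0) = (1,8)
Fill (0+2,8+0) = (2,8)
Fill (0+3,8+0) = (3,8)

Answer: ........#.
#.......#.
....#...#.
.....#.##.
...#......
....#.....
#.##.#....
....#.....
.#.##..#.#
.#..#.....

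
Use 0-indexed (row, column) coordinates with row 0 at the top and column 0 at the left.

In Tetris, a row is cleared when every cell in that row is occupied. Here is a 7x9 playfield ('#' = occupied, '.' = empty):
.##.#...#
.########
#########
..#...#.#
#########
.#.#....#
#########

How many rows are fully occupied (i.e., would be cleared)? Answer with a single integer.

Check each row:
  row 0: 5 empty cells -> not full
  row 1: 1 empty cell -> not full
  row 2: 0 empty cells -> FULL (clear)
  row 3: 6 empty cells -> not full
  row 4: 0 empty cells -> FULL (clear)
  row 5: 6 empty cells -> not full
  row 6: 0 empty cells -> FULL (clear)
Total rows cleared: 3

Answer: 3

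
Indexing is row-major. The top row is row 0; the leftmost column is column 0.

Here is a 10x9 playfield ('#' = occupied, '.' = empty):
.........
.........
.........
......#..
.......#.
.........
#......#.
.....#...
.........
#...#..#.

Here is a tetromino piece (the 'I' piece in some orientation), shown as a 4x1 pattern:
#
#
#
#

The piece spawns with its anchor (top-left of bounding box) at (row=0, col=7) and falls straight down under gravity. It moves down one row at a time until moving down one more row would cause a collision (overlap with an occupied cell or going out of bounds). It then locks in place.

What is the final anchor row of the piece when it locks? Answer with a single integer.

Answer: 0

Derivation:
Spawn at (row=0, col=7). Try each row:
  row 0: fits
  row 1: blocked -> lock at row 0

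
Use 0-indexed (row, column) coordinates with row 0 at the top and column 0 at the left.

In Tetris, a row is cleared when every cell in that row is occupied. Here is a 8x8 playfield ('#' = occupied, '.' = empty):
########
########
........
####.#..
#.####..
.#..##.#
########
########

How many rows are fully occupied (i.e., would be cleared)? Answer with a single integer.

Answer: 4

Derivation:
Check each row:
  row 0: 0 empty cells -> FULL (clear)
  row 1: 0 empty cells -> FULL (clear)
  row 2: 8 empty cells -> not full
  row 3: 3 empty cells -> not full
  row 4: 3 empty cells -> not full
  row 5: 4 empty cells -> not full
  row 6: 0 empty cells -> FULL (clear)
  row 7: 0 empty cells -> FULL (clear)
Total rows cleared: 4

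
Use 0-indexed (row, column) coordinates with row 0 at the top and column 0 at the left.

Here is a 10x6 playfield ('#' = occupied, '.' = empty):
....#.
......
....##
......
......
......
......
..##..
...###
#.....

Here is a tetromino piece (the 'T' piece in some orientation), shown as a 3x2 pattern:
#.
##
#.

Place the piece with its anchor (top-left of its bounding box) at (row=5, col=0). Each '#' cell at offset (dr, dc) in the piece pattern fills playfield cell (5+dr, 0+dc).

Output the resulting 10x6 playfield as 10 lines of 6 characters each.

Answer: ....#.
......
....##
......
......
#.....
##....
#.##..
...###
#.....

Derivation:
Fill (5+0,0+0) = (5,0)
Fill (5+1,0+0) = (6,0)
Fill (5+1,0+1) = (6,1)
Fill (5+2,0+0) = (7,0)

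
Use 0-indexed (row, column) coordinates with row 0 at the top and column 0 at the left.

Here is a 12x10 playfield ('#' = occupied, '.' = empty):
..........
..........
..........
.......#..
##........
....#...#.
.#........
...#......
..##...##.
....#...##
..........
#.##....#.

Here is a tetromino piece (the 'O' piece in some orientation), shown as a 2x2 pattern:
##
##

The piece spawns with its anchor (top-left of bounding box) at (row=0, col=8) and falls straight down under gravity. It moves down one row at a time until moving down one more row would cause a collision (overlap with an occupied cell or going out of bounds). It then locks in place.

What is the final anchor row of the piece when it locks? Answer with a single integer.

Spawn at (row=0, col=8). Try each row:
  row 0: fits
  row 1: fits
  row 2: fits
  row 3: fits
  row 4: blocked -> lock at row 3

Answer: 3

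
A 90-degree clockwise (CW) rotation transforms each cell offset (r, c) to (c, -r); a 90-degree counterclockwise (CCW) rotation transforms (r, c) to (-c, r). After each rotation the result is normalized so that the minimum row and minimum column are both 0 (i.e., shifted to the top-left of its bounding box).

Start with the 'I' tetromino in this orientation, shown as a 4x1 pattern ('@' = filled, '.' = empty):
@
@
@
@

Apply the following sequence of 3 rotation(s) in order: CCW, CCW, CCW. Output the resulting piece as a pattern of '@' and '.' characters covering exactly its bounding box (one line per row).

Answer: @@@@

Derivation:
Start:
@
@
@
@
After rotation 1 (CCW):
@@@@
After rotation 2 (CCW):
@
@
@
@
After rotation 3 (CCW):
@@@@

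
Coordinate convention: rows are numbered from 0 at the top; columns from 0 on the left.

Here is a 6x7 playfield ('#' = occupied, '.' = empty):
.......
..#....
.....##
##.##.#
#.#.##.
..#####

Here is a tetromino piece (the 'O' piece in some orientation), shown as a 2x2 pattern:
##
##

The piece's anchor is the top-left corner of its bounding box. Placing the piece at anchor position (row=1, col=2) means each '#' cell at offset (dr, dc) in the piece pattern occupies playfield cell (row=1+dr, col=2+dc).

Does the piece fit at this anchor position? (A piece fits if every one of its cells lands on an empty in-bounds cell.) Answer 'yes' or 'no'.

Answer: no

Derivation:
Check each piece cell at anchor (1, 2):
  offset (0,0) -> (1,2): occupied ('#') -> FAIL
  offset (0,1) -> (1,3): empty -> OK
  offset (1,0) -> (2,2): empty -> OK
  offset (1,1) -> (2,3): empty -> OK
All cells valid: no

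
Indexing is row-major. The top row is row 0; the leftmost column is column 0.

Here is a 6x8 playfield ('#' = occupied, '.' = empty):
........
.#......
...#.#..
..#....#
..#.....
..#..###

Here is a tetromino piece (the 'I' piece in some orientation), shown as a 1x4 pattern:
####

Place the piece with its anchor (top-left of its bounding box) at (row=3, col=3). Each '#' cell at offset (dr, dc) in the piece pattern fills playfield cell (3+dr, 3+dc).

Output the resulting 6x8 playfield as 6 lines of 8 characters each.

Fill (3+0,3+0) = (3,3)
Fill (3+0,3+1) = (3,4)
Fill (3+0,3+2) = (3,5)
Fill (3+0,3+3) = (3,6)

Answer: ........
.#......
...#.#..
..######
..#.....
..#..###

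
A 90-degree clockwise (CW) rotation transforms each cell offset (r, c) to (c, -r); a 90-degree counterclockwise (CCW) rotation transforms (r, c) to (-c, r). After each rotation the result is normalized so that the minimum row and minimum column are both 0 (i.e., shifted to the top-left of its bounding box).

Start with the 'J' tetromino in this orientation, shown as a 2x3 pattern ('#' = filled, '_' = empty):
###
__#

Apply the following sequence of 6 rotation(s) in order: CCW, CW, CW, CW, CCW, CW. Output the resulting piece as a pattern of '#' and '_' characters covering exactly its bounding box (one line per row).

Start:
###
__#
After rotation 1 (CCW):
##
#_
#_
After rotation 2 (CW):
###
__#
After rotation 3 (CW):
_#
_#
##
After rotation 4 (CW):
#__
###
After rotation 5 (CCW):
_#
_#
##
After rotation 6 (CW):
#__
###

Answer: #__
###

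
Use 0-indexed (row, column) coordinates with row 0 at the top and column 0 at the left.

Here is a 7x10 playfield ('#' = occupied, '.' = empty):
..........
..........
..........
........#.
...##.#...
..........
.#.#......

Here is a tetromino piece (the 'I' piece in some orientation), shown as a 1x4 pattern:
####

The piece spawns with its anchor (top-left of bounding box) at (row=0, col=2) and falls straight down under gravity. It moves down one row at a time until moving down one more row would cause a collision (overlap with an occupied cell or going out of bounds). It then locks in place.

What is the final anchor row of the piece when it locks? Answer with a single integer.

Spawn at (row=0, col=2). Try each row:
  row 0: fits
  row 1: fits
  row 2: fits
  row 3: fits
  row 4: blocked -> lock at row 3

Answer: 3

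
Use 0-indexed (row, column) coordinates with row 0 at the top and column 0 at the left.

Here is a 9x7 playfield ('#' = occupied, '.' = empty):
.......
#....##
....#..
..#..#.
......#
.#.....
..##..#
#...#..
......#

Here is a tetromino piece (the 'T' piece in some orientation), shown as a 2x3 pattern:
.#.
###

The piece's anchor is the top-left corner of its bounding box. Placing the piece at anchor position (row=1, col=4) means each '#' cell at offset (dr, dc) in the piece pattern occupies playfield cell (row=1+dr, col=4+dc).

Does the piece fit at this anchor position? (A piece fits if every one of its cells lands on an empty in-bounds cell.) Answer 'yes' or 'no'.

Check each piece cell at anchor (1, 4):
  offset (0,1) -> (1,5): occupied ('#') -> FAIL
  offset (1,0) -> (2,4): occupied ('#') -> FAIL
  offset (1,1) -> (2,5): empty -> OK
  offset (1,2) -> (2,6): empty -> OK
All cells valid: no

Answer: no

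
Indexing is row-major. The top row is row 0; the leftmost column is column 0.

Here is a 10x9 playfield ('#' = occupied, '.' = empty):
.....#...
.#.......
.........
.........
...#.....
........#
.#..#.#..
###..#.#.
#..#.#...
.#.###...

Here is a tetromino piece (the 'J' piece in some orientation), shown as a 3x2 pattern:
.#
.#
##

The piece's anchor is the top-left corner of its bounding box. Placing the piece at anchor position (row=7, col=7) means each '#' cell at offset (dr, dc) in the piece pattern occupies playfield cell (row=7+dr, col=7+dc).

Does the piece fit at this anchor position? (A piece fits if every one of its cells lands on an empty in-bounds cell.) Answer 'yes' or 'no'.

Answer: yes

Derivation:
Check each piece cell at anchor (7, 7):
  offset (0,1) -> (7,8): empty -> OK
  offset (1,1) -> (8,8): empty -> OK
  offset (2,0) -> (9,7): empty -> OK
  offset (2,1) -> (9,8): empty -> OK
All cells valid: yes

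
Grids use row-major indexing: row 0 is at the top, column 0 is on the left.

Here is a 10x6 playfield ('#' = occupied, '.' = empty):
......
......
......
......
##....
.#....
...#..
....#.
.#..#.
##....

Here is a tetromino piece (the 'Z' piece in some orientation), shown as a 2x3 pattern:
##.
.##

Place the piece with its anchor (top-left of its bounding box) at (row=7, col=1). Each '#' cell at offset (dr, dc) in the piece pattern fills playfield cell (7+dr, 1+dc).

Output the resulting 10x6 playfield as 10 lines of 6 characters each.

Answer: ......
......
......
......
##....
.#....
...#..
.##.#.
.####.
##....

Derivation:
Fill (7+0,1+0) = (7,1)
Fill (7+0,1+1) = (7,2)
Fill (7+1,1+1) = (8,2)
Fill (7+1,1+2) = (8,3)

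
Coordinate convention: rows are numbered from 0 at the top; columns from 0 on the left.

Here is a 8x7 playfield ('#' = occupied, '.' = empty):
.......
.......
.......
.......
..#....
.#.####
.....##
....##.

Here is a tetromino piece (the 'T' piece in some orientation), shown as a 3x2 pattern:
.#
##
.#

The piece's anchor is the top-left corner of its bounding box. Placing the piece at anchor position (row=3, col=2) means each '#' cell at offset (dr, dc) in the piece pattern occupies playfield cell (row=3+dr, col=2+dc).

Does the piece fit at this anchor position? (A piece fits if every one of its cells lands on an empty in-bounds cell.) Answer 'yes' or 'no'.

Answer: no

Derivation:
Check each piece cell at anchor (3, 2):
  offset (0,1) -> (3,3): empty -> OK
  offset (1,0) -> (4,2): occupied ('#') -> FAIL
  offset (1,1) -> (4,3): empty -> OK
  offset (2,1) -> (5,3): occupied ('#') -> FAIL
All cells valid: no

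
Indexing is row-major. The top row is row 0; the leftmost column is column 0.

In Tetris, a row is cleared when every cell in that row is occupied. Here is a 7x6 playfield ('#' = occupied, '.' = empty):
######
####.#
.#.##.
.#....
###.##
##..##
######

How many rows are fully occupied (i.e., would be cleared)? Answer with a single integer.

Check each row:
  row 0: 0 empty cells -> FULL (clear)
  row 1: 1 empty cell -> not full
  row 2: 3 empty cells -> not full
  row 3: 5 empty cells -> not full
  row 4: 1 empty cell -> not full
  row 5: 2 empty cells -> not full
  row 6: 0 empty cells -> FULL (clear)
Total rows cleared: 2

Answer: 2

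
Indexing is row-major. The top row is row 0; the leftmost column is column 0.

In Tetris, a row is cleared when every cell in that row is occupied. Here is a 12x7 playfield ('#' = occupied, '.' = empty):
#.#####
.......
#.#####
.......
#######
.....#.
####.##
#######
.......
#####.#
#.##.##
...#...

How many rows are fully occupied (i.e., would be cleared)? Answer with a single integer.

Answer: 2

Derivation:
Check each row:
  row 0: 1 empty cell -> not full
  row 1: 7 empty cells -> not full
  row 2: 1 empty cell -> not full
  row 3: 7 empty cells -> not full
  row 4: 0 empty cells -> FULL (clear)
  row 5: 6 empty cells -> not full
  row 6: 1 empty cell -> not full
  row 7: 0 empty cells -> FULL (clear)
  row 8: 7 empty cells -> not full
  row 9: 1 empty cell -> not full
  row 10: 2 empty cells -> not full
  row 11: 6 empty cells -> not full
Total rows cleared: 2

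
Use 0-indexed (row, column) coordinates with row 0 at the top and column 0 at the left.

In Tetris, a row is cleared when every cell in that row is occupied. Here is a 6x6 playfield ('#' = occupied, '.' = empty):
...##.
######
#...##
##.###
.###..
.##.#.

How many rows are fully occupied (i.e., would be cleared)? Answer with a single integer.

Check each row:
  row 0: 4 empty cells -> not full
  row 1: 0 empty cells -> FULL (clear)
  row 2: 3 empty cells -> not full
  row 3: 1 empty cell -> not full
  row 4: 3 empty cells -> not full
  row 5: 3 empty cells -> not full
Total rows cleared: 1

Answer: 1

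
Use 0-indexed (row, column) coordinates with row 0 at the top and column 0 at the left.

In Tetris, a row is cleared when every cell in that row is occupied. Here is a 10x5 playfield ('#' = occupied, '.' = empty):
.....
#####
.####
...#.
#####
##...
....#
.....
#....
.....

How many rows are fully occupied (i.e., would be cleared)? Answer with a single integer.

Check each row:
  row 0: 5 empty cells -> not full
  row 1: 0 empty cells -> FULL (clear)
  row 2: 1 empty cell -> not full
  row 3: 4 empty cells -> not full
  row 4: 0 empty cells -> FULL (clear)
  row 5: 3 empty cells -> not full
  row 6: 4 empty cells -> not full
  row 7: 5 empty cells -> not full
  row 8: 4 empty cells -> not full
  row 9: 5 empty cells -> not full
Total rows cleared: 2

Answer: 2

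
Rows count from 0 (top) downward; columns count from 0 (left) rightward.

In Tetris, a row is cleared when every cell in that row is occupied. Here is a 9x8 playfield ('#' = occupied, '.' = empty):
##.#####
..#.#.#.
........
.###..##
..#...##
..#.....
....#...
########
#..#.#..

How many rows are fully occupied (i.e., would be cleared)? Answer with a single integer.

Answer: 1

Derivation:
Check each row:
  row 0: 1 empty cell -> not full
  row 1: 5 empty cells -> not full
  row 2: 8 empty cells -> not full
  row 3: 3 empty cells -> not full
  row 4: 5 empty cells -> not full
  row 5: 7 empty cells -> not full
  row 6: 7 empty cells -> not full
  row 7: 0 empty cells -> FULL (clear)
  row 8: 5 empty cells -> not full
Total rows cleared: 1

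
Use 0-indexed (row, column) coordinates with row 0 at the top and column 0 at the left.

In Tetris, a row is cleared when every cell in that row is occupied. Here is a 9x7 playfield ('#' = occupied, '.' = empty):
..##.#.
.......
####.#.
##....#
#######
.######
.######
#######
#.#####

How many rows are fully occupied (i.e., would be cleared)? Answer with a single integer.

Answer: 2

Derivation:
Check each row:
  row 0: 4 empty cells -> not full
  row 1: 7 empty cells -> not full
  row 2: 2 empty cells -> not full
  row 3: 4 empty cells -> not full
  row 4: 0 empty cells -> FULL (clear)
  row 5: 1 empty cell -> not full
  row 6: 1 empty cell -> not full
  row 7: 0 empty cells -> FULL (clear)
  row 8: 1 empty cell -> not full
Total rows cleared: 2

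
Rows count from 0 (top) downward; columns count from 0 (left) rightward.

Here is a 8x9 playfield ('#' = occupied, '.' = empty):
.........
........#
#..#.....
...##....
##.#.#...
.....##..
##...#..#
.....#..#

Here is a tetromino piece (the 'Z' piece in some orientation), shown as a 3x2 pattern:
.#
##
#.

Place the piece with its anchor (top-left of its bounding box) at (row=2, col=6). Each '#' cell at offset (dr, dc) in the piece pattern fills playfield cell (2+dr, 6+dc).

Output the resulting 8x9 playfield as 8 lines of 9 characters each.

Answer: .........
........#
#..#...#.
...##.##.
##.#.##..
.....##..
##...#..#
.....#..#

Derivation:
Fill (2+0,6+1) = (2,7)
Fill (2+1,6+0) = (3,6)
Fill (2+1,6+1) = (3,7)
Fill (2+2,6+0) = (4,6)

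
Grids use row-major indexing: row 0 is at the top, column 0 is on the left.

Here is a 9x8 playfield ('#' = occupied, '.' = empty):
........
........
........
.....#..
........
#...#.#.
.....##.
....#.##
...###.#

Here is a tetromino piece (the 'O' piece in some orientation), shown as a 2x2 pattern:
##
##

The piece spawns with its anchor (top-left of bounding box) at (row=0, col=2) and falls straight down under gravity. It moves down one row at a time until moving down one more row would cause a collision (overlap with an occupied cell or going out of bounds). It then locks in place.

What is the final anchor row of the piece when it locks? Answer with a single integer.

Answer: 6

Derivation:
Spawn at (row=0, col=2). Try each row:
  row 0: fits
  row 1: fits
  row 2: fits
  row 3: fits
  row 4: fits
  row 5: fits
  row 6: fits
  row 7: blocked -> lock at row 6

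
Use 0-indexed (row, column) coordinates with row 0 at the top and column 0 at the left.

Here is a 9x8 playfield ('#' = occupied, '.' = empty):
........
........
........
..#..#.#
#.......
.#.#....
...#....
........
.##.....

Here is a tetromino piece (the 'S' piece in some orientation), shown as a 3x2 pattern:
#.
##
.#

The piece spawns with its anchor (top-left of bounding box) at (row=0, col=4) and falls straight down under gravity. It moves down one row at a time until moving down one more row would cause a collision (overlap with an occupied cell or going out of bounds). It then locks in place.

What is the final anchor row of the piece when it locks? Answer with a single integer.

Answer: 0

Derivation:
Spawn at (row=0, col=4). Try each row:
  row 0: fits
  row 1: blocked -> lock at row 0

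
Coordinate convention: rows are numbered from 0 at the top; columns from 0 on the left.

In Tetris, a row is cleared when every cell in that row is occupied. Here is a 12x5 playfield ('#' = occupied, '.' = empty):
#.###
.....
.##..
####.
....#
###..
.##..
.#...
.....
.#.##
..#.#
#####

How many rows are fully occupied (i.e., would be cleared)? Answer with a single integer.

Answer: 1

Derivation:
Check each row:
  row 0: 1 empty cell -> not full
  row 1: 5 empty cells -> not full
  row 2: 3 empty cells -> not full
  row 3: 1 empty cell -> not full
  row 4: 4 empty cells -> not full
  row 5: 2 empty cells -> not full
  row 6: 3 empty cells -> not full
  row 7: 4 empty cells -> not full
  row 8: 5 empty cells -> not full
  row 9: 2 empty cells -> not full
  row 10: 3 empty cells -> not full
  row 11: 0 empty cells -> FULL (clear)
Total rows cleared: 1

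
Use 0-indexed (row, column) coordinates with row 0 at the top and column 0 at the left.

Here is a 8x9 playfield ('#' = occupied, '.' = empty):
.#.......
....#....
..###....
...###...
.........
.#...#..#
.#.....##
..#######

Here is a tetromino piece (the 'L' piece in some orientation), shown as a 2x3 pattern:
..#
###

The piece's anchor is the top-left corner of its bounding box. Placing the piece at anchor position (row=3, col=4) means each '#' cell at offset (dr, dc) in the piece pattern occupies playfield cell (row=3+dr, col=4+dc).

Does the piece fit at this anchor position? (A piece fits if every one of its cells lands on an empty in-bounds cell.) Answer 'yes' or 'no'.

Check each piece cell at anchor (3, 4):
  offset (0,2) -> (3,6): empty -> OK
  offset (1,0) -> (4,4): empty -> OK
  offset (1,1) -> (4,5): empty -> OK
  offset (1,2) -> (4,6): empty -> OK
All cells valid: yes

Answer: yes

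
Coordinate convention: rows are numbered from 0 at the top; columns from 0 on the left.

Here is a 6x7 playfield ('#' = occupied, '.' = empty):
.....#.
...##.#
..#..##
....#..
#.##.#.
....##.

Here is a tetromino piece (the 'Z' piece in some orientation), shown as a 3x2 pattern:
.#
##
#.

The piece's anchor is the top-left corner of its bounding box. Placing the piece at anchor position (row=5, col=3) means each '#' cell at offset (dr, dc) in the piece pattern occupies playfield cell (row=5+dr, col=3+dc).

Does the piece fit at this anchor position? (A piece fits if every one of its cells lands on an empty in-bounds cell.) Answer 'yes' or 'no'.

Check each piece cell at anchor (5, 3):
  offset (0,1) -> (5,4): occupied ('#') -> FAIL
  offset (1,0) -> (6,3): out of bounds -> FAIL
  offset (1,1) -> (6,4): out of bounds -> FAIL
  offset (2,0) -> (7,3): out of bounds -> FAIL
All cells valid: no

Answer: no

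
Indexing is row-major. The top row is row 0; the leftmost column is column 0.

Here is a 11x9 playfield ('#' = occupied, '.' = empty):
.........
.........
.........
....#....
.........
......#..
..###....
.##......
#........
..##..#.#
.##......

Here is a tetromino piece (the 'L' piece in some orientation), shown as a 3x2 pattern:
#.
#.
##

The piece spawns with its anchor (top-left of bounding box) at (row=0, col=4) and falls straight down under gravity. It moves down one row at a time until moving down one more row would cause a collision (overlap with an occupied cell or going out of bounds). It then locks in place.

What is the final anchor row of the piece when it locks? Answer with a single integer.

Spawn at (row=0, col=4). Try each row:
  row 0: fits
  row 1: blocked -> lock at row 0

Answer: 0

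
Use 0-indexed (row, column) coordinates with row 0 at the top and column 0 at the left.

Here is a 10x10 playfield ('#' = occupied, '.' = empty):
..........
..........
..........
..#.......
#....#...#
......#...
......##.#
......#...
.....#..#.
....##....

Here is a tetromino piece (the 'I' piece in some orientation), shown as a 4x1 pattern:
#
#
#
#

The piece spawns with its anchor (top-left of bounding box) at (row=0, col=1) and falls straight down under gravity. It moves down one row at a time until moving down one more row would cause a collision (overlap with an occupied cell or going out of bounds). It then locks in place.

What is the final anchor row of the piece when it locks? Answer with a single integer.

Answer: 6

Derivation:
Spawn at (row=0, col=1). Try each row:
  row 0: fits
  row 1: fits
  row 2: fits
  row 3: fits
  row 4: fits
  row 5: fits
  row 6: fits
  row 7: blocked -> lock at row 6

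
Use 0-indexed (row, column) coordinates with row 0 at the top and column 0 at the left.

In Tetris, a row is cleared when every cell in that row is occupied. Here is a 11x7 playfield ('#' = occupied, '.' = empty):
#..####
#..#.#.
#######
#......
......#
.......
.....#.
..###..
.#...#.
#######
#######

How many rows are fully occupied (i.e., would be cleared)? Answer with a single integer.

Answer: 3

Derivation:
Check each row:
  row 0: 2 empty cells -> not full
  row 1: 4 empty cells -> not full
  row 2: 0 empty cells -> FULL (clear)
  row 3: 6 empty cells -> not full
  row 4: 6 empty cells -> not full
  row 5: 7 empty cells -> not full
  row 6: 6 empty cells -> not full
  row 7: 4 empty cells -> not full
  row 8: 5 empty cells -> not full
  row 9: 0 empty cells -> FULL (clear)
  row 10: 0 empty cells -> FULL (clear)
Total rows cleared: 3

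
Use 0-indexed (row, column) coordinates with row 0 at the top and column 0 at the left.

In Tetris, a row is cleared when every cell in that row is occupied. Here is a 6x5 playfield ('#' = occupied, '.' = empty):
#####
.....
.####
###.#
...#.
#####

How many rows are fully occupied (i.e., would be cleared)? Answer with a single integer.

Check each row:
  row 0: 0 empty cells -> FULL (clear)
  row 1: 5 empty cells -> not full
  row 2: 1 empty cell -> not full
  row 3: 1 empty cell -> not full
  row 4: 4 empty cells -> not full
  row 5: 0 empty cells -> FULL (clear)
Total rows cleared: 2

Answer: 2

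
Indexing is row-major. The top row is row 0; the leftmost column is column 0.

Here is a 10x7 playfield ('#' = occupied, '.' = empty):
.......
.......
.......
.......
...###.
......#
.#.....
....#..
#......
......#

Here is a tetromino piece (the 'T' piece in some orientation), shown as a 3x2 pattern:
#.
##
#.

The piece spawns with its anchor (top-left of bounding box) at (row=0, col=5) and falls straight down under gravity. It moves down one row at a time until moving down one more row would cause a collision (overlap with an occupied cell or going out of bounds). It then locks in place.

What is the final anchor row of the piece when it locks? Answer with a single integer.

Spawn at (row=0, col=5). Try each row:
  row 0: fits
  row 1: fits
  row 2: blocked -> lock at row 1

Answer: 1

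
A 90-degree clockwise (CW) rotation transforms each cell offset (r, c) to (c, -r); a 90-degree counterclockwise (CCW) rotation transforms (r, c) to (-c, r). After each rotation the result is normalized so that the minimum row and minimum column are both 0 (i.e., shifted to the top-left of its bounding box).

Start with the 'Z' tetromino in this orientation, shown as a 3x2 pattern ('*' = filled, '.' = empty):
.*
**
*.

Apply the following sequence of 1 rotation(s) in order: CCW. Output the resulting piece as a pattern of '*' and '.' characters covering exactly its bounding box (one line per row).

Answer: **.
.**

Derivation:
Start:
.*
**
*.
After rotation 1 (CCW):
**.
.**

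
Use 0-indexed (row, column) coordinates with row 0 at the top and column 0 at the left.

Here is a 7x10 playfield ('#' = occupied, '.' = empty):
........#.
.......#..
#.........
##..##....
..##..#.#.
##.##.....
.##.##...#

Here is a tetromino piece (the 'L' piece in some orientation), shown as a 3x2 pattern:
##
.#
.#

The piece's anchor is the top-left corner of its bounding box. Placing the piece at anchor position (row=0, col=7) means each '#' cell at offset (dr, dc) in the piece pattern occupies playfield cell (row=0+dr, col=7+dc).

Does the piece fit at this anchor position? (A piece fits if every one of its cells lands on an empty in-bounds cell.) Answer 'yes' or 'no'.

Check each piece cell at anchor (0, 7):
  offset (0,0) -> (0,7): empty -> OK
  offset (0,1) -> (0,8): occupied ('#') -> FAIL
  offset (1,1) -> (1,8): empty -> OK
  offset (2,1) -> (2,8): empty -> OK
All cells valid: no

Answer: no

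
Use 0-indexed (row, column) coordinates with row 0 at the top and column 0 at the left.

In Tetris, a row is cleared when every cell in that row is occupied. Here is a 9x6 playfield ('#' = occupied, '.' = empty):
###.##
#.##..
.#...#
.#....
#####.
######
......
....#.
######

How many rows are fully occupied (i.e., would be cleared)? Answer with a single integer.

Answer: 2

Derivation:
Check each row:
  row 0: 1 empty cell -> not full
  row 1: 3 empty cells -> not full
  row 2: 4 empty cells -> not full
  row 3: 5 empty cells -> not full
  row 4: 1 empty cell -> not full
  row 5: 0 empty cells -> FULL (clear)
  row 6: 6 empty cells -> not full
  row 7: 5 empty cells -> not full
  row 8: 0 empty cells -> FULL (clear)
Total rows cleared: 2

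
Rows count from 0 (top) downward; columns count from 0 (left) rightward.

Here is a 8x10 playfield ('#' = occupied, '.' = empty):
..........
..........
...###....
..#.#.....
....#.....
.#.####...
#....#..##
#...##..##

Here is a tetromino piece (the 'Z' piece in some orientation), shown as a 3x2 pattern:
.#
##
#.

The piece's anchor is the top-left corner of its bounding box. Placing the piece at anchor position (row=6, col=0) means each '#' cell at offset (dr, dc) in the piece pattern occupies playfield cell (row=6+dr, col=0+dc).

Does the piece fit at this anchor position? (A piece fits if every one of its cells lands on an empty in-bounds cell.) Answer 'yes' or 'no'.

Check each piece cell at anchor (6, 0):
  offset (0,1) -> (6,1): empty -> OK
  offset (1,0) -> (7,0): occupied ('#') -> FAIL
  offset (1,1) -> (7,1): empty -> OK
  offset (2,0) -> (8,0): out of bounds -> FAIL
All cells valid: no

Answer: no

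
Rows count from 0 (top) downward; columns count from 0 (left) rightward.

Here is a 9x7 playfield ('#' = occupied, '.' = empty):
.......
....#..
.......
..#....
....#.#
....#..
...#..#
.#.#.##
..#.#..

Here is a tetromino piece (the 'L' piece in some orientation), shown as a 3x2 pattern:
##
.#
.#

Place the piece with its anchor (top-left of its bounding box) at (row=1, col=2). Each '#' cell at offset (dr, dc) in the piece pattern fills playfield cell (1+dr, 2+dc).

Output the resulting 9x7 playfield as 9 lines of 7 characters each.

Fill (1+0,2+0) = (1,2)
Fill (1+0,2+1) = (1,3)
Fill (1+1,2+1) = (2,3)
Fill (1+2,2+1) = (3,3)

Answer: .......
..###..
...#...
..##...
....#.#
....#..
...#..#
.#.#.##
..#.#..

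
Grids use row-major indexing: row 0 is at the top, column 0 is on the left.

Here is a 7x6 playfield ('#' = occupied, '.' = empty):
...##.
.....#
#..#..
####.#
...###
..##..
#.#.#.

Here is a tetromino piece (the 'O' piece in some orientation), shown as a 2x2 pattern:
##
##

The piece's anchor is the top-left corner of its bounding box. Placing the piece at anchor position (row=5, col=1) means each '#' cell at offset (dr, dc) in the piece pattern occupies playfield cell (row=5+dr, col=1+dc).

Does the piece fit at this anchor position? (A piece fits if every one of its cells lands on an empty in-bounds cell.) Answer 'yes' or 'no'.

Answer: no

Derivation:
Check each piece cell at anchor (5, 1):
  offset (0,0) -> (5,1): empty -> OK
  offset (0,1) -> (5,2): occupied ('#') -> FAIL
  offset (1,0) -> (6,1): empty -> OK
  offset (1,1) -> (6,2): occupied ('#') -> FAIL
All cells valid: no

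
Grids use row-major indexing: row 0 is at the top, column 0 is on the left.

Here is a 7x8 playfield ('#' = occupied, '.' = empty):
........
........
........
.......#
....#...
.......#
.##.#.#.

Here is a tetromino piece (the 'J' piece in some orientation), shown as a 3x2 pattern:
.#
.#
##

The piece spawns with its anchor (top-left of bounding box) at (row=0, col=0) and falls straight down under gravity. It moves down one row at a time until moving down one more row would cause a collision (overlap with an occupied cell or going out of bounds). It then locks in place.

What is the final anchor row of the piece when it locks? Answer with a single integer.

Spawn at (row=0, col=0). Try each row:
  row 0: fits
  row 1: fits
  row 2: fits
  row 3: fits
  row 4: blocked -> lock at row 3

Answer: 3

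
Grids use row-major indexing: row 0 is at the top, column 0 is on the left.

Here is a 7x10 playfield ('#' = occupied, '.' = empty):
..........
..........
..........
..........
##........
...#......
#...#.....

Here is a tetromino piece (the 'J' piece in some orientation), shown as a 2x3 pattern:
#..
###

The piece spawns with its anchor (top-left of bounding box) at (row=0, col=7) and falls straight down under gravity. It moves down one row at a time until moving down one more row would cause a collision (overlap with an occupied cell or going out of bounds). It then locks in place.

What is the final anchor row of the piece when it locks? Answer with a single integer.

Spawn at (row=0, col=7). Try each row:
  row 0: fits
  row 1: fits
  row 2: fits
  row 3: fits
  row 4: fits
  row 5: fits
  row 6: blocked -> lock at row 5

Answer: 5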